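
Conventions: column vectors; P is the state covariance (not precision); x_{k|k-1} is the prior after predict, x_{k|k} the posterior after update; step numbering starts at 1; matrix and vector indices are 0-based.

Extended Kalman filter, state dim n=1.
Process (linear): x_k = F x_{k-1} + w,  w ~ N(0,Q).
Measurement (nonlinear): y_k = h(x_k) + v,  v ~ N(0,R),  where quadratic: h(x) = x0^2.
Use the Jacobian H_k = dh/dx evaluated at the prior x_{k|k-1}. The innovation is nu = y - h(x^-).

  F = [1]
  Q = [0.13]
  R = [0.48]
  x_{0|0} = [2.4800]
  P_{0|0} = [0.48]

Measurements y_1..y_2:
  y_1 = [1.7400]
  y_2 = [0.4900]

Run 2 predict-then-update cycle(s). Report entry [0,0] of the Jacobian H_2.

H_jac[0,0] = 3.2367

step 1: x^-=[2.4800]  P^-=[0.6100]  H_jac=[4.9600]  S=[15.4870]  K=[0.1954]  nu=[-4.4104]  x^+=[1.6184]  P^+=[0.0189]
step 2: x^-=[1.6184]  P^-=[0.1489]  H_jac=[3.2367]  S=[2.0400]  K=[0.2363]  nu=[-2.1291]  x^+=[1.1153]  P^+=[0.0350]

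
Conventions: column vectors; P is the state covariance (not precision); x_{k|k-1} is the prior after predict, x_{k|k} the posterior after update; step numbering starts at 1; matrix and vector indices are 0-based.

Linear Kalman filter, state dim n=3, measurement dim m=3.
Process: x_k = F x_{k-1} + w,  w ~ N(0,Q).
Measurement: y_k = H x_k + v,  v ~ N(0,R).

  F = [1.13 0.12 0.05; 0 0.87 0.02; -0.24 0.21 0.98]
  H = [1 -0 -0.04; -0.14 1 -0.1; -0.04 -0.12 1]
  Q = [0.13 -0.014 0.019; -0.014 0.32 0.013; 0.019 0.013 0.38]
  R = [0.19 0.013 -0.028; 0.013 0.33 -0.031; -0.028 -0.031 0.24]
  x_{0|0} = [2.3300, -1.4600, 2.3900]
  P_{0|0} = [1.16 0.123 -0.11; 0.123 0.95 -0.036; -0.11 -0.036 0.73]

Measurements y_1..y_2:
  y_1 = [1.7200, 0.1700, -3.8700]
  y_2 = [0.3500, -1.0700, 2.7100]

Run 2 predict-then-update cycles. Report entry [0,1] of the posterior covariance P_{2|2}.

P_post[0,1] = 0.0217

step 1: x^-=[2.5772, -1.2224, 1.4764]  P^-=[1.6472 0.2027 -0.3353; 0.2027 1.0381 0.1449; -0.3353 0.1449 1.2143]  S=[1.8660 0.0158 -0.5020; 0.0158 1.3174 -0.0803; -0.5020 -0.0803 1.4659]  K=[0.8942 -0.0055 0.0156; 0.1239 0.7596 0.0923; 0.0187 0.1042 0.8378]  nu=[-0.7981, 1.9008, -5.3900]  x^+=[1.7690, -0.3752, -2.8561]  P^+=[0.1690 0.0319 -0.0105; 0.0319 0.2566 0.0272; -0.0105 0.0272 0.2002]
step 2: x^-=[1.8111, -0.3835, -3.3023]  P^-=[0.3577 0.0454 -0.0119; 0.0454 0.5152 0.0805; -0.0119 0.0805 0.6062]  S=[0.5497 0.0086 -0.0836; 0.0086 0.8292 -0.0694; -0.0836 -0.0694 0.8363]  K=[0.6559 -0.0088 0.0269; 0.0791 0.6098 0.0787; 0.0431 0.0863 0.7254]  nu=[-1.5932, -0.7631, 6.0388]  x^+=[0.9354, -0.4998, 0.9436]  P^+=[0.1236 0.0217 -0.0041; 0.0217 0.2052 0.0233; -0.0041 0.0233 0.1728]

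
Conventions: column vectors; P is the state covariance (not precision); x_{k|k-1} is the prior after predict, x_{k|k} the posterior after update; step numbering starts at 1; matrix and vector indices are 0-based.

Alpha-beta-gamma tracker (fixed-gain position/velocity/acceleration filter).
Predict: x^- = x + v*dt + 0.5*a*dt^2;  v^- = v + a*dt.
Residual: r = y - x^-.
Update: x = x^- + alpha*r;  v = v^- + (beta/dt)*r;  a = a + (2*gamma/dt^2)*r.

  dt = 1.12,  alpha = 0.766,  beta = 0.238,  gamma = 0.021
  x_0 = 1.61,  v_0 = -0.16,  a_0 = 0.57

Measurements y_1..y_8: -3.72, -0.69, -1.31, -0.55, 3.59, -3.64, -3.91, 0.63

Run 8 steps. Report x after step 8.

step 1: x_pred=1.7883  r=-5.5083  x^+=-2.4311  v^+=-0.6921  a^+=0.3856
step 2: x_pred=-2.9644  r=2.2744  x^+=-1.2222  v^+=0.2230  a^+=0.4617
step 3: x_pred=-0.6828  r=-0.6272  x^+=-1.1632  v^+=0.6069  a^+=0.4407
step 4: x_pred=-0.2071  r=-0.3429  x^+=-0.4698  v^+=1.0276  a^+=0.4292
step 5: x_pred=0.9504  r=2.6396  x^+=2.9723  v^+=2.0693  a^+=0.5176
step 6: x_pred=5.6146  r=-9.2546  x^+=-1.4744  v^+=0.6824  a^+=0.2078
step 7: x_pred=-0.5798  r=-3.3302  x^+=-3.1307  v^+=0.2074  a^+=0.0963
step 8: x_pred=-2.8380  r=3.4680  x^+=-0.1815  v^+=1.0522  a^+=0.2124

x_post = -0.1815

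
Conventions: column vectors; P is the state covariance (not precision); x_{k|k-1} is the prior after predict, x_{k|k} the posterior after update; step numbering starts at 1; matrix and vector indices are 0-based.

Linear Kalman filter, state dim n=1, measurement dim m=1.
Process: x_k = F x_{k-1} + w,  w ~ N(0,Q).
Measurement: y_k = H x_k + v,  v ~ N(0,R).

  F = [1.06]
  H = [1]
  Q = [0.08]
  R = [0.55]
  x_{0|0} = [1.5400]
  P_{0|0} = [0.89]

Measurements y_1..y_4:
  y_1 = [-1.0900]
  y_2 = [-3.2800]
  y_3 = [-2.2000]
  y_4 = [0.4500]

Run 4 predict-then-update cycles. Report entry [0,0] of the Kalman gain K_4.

K[0,0] = 0.3742

step 1: x^-=[1.6324]  P^-=[1.0800]  S=[1.6300]  K=[0.6626]  nu=[-2.7224]  x^+=[-0.1714]  P^+=[0.3644]
step 2: x^-=[-0.1817]  P^-=[0.4895]  S=[1.0395]  K=[0.4709]  nu=[-3.0983]  x^+=[-1.6406]  P^+=[0.2590]
step 3: x^-=[-1.7391]  P^-=[0.3710]  S=[0.9210]  K=[0.4028]  nu=[-0.4609]  x^+=[-1.9247]  P^+=[0.2216]
step 4: x^-=[-2.0402]  P^-=[0.3289]  S=[0.8789]  K=[0.3742]  nu=[2.4902]  x^+=[-1.1083]  P^+=[0.2058]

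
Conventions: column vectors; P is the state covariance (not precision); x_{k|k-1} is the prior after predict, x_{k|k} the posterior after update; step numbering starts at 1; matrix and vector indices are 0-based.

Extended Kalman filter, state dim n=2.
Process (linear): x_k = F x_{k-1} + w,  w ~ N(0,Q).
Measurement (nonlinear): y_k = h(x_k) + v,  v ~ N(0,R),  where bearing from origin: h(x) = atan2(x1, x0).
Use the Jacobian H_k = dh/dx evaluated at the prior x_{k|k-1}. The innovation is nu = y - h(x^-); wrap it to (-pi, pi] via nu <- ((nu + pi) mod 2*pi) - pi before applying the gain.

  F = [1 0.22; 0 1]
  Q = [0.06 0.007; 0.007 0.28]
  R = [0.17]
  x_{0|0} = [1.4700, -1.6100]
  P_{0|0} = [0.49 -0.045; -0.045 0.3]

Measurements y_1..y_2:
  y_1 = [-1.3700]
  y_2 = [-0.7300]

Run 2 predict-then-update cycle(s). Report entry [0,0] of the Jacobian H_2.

step 1: x^-=[1.1158, -1.6100]  P^-=[0.5447 0.0280; 0.0280 0.5800]  H_jac=[0.4196 0.2908]  S=[0.3218]  K=[0.7356; 0.5607]  nu=[-0.4052]  x^+=[0.8177, -1.8372]  P^+=[0.3706 -0.1047; -0.1047 0.4789]
step 2: x^-=[0.4135, -1.8372]  P^-=[0.4077 0.0076; 0.0076 0.7589]  H_jac=[0.5181 0.1166]  S=[0.2907]  K=[0.7297; 0.3180]  nu=[0.6194]  x^+=[0.8655, -1.6402]  P^+=[0.2529 -0.0598; -0.0598 0.7295]

H_jac[0,0] = 0.5181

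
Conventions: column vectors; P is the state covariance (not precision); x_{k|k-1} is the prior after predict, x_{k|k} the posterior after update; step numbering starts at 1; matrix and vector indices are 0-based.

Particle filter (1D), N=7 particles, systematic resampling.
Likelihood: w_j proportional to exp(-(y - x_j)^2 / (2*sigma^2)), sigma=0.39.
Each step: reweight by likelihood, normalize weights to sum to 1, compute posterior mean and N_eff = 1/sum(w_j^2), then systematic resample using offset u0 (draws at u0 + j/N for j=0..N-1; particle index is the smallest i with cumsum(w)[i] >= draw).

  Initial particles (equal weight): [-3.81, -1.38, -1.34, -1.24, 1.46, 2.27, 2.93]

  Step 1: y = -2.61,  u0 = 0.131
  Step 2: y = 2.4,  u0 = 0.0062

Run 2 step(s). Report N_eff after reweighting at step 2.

step 1: w=[0.3859, 0.3037, 0.2186, 0.0918, 0.0000, 0.0000, 0.0000]  mean=-2.2962  Neff=3.3627  idx=[0, 0, 1, 1, 2, 2, 3]
step 2: w=[0.0000, 0.0000, 0.0265, 0.0265, 0.0711, 0.0711, 0.8048]  mean=-1.2616  Neff=1.5169  idx=[2, 5, 6, 6, 6, 6, 6]

N_eff = 1.5169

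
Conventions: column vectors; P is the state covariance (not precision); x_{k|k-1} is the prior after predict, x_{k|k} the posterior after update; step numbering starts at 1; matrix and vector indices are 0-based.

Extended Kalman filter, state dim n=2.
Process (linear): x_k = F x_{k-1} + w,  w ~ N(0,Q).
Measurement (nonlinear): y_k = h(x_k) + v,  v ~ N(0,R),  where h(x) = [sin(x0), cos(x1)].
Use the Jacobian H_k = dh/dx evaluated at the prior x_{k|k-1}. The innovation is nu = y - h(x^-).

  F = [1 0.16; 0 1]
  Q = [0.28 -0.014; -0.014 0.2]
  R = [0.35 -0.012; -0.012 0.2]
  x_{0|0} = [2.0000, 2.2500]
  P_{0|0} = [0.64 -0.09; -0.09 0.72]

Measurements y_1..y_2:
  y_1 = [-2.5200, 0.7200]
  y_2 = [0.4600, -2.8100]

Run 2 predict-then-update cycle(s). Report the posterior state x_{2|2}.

step 1: x^-=[2.3600, 2.2500]  P^-=[0.9096 0.0112; 0.0112 0.9200]  H_jac=[-0.7098 0.0000; 0.0000 -0.7781]  S=[0.8083 -0.0058; -0.0058 0.7570]  K=[-0.7989 -0.0176; -0.0166 -0.9458]  nu=[-3.2244, 1.3482]  x^+=[4.9123, 1.0286]  P^+=[0.3937 -0.0078; -0.0078 0.2429]
step 2: x^-=[5.0768, 1.0286]  P^-=[0.6774 0.0171; 0.0171 0.4429]  H_jac=[0.3564 0.0000; 0.0000 -0.8566]  S=[0.4361 -0.0172; -0.0172 0.5249]  K=[0.5533 -0.0097; -0.0146 -0.7231]  nu=[1.3943, -3.3260]  x^+=[5.8806, 3.4134]  P^+=[0.5436 0.0100; 0.0100 0.1686]

x_post = [5.8806, 3.4134]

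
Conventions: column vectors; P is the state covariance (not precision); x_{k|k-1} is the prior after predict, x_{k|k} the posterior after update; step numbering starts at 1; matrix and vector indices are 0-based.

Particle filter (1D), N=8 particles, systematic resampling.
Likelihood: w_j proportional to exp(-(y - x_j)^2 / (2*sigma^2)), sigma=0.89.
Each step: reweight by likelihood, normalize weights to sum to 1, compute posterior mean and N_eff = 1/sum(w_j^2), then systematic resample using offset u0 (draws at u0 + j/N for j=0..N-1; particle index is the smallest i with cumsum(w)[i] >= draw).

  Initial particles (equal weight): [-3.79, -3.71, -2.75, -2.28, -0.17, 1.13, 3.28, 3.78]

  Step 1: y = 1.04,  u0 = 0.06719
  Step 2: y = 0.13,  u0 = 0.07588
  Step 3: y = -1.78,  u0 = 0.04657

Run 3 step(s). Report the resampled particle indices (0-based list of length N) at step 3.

resampled_idx = [0, 0, 0, 1, 1, 2, 2, 2]

step 1: w=[0.0000, 0.0000, 0.0001, 0.0007, 0.2749, 0.6891, 0.0292, 0.0061]  mean=0.8489  Neff=1.8137  idx=[4, 4, 5, 5, 5, 5, 5, 5]
step 2: w=[0.1859, 0.1859, 0.1047, 0.1047, 0.1047, 0.1047, 0.1047, 0.1047]  mean=0.6466  Neff=7.4128  idx=[0, 1, 1, 2, 3, 5, 6, 7]
step 3: w=[0.3203, 0.3203, 0.3203, 0.0078, 0.0078, 0.0078, 0.0078, 0.0078]  mean=-0.1190  Neff=3.2467  idx=[0, 0, 0, 1, 1, 2, 2, 2]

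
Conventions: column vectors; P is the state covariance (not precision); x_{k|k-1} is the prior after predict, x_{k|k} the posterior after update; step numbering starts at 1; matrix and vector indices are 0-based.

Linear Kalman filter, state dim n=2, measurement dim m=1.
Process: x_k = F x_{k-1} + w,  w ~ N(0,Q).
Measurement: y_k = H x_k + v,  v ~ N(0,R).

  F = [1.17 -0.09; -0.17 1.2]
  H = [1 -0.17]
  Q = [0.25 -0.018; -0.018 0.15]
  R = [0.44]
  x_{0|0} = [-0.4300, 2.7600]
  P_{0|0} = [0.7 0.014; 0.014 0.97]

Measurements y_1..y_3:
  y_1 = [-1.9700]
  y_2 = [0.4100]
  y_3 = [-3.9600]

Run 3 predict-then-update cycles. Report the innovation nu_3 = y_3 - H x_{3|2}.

step 1: x^-=[-0.7515, 3.3851]  P^-=[1.2131 -0.2421; -0.2421 1.5613]  S=[1.7806]  K=[0.7044; -0.2850]  nu=[-0.6430]  x^+=[-1.2045, 3.5684]  P^+=[0.3296 0.1154; 0.1154 1.4166]
step 2: x^-=[-1.7304, 4.4868]  P^-=[0.6883 -0.0727; -0.0727 2.1524]  S=[1.2153]  K=[0.5766; -0.3610]  nu=[2.9032]  x^+=[-0.0565, 3.4389]  P^+=[0.2843 0.1802; 0.1802 1.9941]
step 3: x^-=[-0.3756, 4.1363]  P^-=[0.6174 -0.0342; -0.0342 2.9562]  S=[1.1545]  K=[0.5398; -0.4649]  nu=[-2.8812]  x^+=[-1.9310, 5.4759]  P^+=[0.2810 0.2556; 0.2556 2.7066]

innov = [-2.8812]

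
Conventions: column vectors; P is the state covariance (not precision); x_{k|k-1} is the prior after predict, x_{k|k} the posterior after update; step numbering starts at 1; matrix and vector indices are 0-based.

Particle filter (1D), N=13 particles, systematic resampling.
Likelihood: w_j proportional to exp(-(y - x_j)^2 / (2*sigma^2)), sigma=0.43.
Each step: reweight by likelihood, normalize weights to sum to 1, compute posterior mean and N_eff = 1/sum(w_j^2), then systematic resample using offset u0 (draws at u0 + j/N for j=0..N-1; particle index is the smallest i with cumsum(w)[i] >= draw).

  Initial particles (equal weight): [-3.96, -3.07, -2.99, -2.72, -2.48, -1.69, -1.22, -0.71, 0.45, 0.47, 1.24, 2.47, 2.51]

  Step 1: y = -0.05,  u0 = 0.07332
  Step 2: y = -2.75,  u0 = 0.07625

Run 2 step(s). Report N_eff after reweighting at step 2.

N_eff = 3.0000

step 1: w=[0.0000, 0.0000, 0.0000, 0.0000, 0.0000, 0.0005, 0.0185, 0.2308, 0.3812, 0.3607, 0.0083, 0.0000, 0.0000]  mean=0.1641  Neff=3.0388  idx=[7, 7, 7, 8, 8, 8, 8, 8, 9, 9, 9, 9, 10]
step 2: w=[0.3333, 0.3333, 0.3333, 0.0000, 0.0000, 0.0000, 0.0000, 0.0000, 0.0000, 0.0000, 0.0000, 0.0000, 0.0000]  mean=-0.7100  Neff=3.0000  idx=[0, 0, 0, 0, 1, 1, 1, 1, 2, 2, 2, 2, 2]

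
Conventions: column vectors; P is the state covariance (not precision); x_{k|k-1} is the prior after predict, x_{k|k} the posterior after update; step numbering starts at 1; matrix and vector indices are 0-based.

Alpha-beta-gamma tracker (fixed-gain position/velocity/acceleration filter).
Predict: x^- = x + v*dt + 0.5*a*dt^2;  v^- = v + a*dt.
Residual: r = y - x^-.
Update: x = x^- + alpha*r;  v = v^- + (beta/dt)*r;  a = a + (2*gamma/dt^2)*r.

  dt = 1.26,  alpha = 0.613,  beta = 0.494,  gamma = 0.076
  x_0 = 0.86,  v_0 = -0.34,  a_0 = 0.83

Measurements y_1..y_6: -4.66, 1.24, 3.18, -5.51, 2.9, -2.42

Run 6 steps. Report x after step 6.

step 1: x_pred=1.0905  r=-5.7505  x^+=-2.4346  v^+=-1.5487  a^+=0.2794
step 2: x_pred=-4.1642  r=5.4042  x^+=-0.8514  v^+=0.9221  a^+=0.7968
step 3: x_pred=0.9430  r=2.2370  x^+=2.3143  v^+=2.8032  a^+=1.0110
step 4: x_pred=6.6489  r=-12.1589  x^+=-0.8045  v^+=-0.6900  a^+=-0.1531
step 5: x_pred=-1.7954  r=4.6954  x^+=1.0829  v^+=0.9580  a^+=0.2965
step 6: x_pred=2.5253  r=-4.9453  x^+=-0.5062  v^+=-0.6073  a^+=-0.1770

x_post = -0.5062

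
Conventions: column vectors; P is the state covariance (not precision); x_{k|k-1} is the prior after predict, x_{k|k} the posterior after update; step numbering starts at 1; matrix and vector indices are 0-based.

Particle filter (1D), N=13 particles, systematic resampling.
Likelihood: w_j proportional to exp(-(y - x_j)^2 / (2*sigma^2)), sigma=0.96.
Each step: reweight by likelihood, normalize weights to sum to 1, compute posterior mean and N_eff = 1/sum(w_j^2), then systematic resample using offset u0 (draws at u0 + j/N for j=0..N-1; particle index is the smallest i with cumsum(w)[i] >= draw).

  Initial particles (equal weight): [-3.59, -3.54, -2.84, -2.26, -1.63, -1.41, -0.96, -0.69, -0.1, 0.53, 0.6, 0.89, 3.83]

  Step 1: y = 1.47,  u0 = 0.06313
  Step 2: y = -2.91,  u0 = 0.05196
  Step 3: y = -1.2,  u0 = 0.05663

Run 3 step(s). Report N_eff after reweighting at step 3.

step 1: w=[0.0000, 0.0000, 0.0000, 0.0002, 0.0021, 0.0043, 0.0158, 0.0310, 0.1024, 0.2415, 0.2587, 0.3249, 0.0190]  mean=0.5882  Neff=4.1173  idx=[8, 8, 9, 9, 9, 10, 10, 10, 11, 11, 11, 11, 12]
step 2: w=[0.3648, 0.3648, 0.0431, 0.0431, 0.0431, 0.0331, 0.0331, 0.0331, 0.0105, 0.0105, 0.0105, 0.0105, 0.0000]  mean=0.0924  Neff=3.6305  idx=[0, 0, 0, 0, 0, 1, 1, 1, 1, 2, 4, 6, 9]
step 3: w=[0.0973, 0.0973, 0.0973, 0.0973, 0.0973, 0.0973, 0.0973, 0.0973, 0.0973, 0.0370, 0.0370, 0.0324, 0.0175]  mean=-0.0134  Neff=11.1888  idx=[0, 1, 2, 2, 3, 4, 5, 6, 6, 7, 8, 9, 11]

N_eff = 11.1888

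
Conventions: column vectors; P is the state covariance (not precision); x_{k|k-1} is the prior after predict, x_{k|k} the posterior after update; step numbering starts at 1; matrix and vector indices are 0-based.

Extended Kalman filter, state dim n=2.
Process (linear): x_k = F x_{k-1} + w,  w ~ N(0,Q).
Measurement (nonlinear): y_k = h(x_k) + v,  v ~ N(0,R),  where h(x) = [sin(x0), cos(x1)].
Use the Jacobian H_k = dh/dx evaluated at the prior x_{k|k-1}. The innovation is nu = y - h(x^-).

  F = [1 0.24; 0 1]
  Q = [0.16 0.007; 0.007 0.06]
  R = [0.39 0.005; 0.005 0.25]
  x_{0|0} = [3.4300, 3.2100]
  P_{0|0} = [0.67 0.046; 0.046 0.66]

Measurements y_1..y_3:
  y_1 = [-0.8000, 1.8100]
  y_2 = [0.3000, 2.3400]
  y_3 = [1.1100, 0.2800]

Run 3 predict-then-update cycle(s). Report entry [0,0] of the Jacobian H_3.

step 1: x^-=[4.2004, 3.2100]  P^-=[0.8901 0.2114; 0.2114 0.7200]  H_jac=[-0.4899 0.0000; 0.0000 0.0684]  S=[0.6036 -0.0021; -0.0021 0.2534]  K=[-0.7222 0.0511; -0.1709 0.1928]  nu=[0.0718, 2.8077]  x^+=[4.2921, 3.7392]  P^+=[0.5744 0.1341; 0.1341 0.6928]
step 2: x^-=[5.1895, 3.7392]  P^-=[0.8387 0.3074; 0.3074 0.7528]  H_jac=[0.4592 0.0000; 0.0000 0.5626]  S=[0.5668 0.0844; 0.0844 0.4883]  K=[0.6432 0.2430; 0.1230 0.8461]  nu=[1.1883, 3.1667]  x^+=[6.7232, 6.5648]  P^+=[0.5490 0.1137; 0.1137 0.3771]
step 3: x^-=[8.2988, 6.5648]  P^-=[0.7852 0.2112; 0.2112 0.4371]  H_jac=[-0.4303 0.0000; 0.0000 -0.2779]  S=[0.5354 0.0302; 0.0302 0.2838]  K=[-0.6231 -0.1404; -0.1464 -0.4124]  nu=[0.2073, -0.6806]  x^+=[8.2651, 6.8151]  P^+=[0.5665 0.1375; 0.1375 0.3737]

H_jac[0,0] = -0.4303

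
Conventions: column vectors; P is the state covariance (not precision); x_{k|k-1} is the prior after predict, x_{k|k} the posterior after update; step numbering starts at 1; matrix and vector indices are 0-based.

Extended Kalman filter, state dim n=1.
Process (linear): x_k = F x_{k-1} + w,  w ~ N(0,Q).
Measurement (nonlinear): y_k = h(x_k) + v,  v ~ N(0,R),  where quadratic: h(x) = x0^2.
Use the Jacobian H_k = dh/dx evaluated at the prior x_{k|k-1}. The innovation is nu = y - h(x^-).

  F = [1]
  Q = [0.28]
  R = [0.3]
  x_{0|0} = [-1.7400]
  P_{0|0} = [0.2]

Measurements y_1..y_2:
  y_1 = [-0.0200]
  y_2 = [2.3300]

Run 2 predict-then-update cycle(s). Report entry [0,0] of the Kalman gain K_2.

K[0,0] = -0.4239

step 1: x^-=[-1.7400]  P^-=[0.4800]  H_jac=[-3.4800]  S=[6.1130]  K=[-0.2733]  nu=[-3.0476]  x^+=[-0.9072]  P^+=[0.0236]
step 2: x^-=[-0.9072]  P^-=[0.3036]  H_jac=[-1.8145]  S=[1.2994]  K=[-0.4239]  nu=[1.5069]  x^+=[-1.5460]  P^+=[0.0701]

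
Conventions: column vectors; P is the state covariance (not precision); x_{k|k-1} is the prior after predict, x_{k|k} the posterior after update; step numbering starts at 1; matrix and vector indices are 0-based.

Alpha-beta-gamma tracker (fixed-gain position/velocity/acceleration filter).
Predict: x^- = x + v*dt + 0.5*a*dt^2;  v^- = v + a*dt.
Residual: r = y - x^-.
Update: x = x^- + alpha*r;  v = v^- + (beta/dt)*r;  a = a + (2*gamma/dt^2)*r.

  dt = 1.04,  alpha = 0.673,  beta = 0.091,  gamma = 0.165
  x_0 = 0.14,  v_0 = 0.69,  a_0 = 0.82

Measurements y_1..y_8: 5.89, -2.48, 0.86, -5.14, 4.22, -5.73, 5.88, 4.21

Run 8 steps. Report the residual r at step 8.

step 1: x_pred=1.3011  r=4.5889  x^+=4.3894  v^+=1.9443  a^+=2.2201
step 2: x_pred=7.6122  r=-10.0922  x^+=0.8201  v^+=3.3702  a^+=-0.8590
step 3: x_pred=3.8605  r=-3.0005  x^+=1.8412  v^+=2.2142  a^+=-1.7745
step 4: x_pred=3.1843  r=-8.3243  x^+=-2.4180  v^+=-0.3597  a^+=-4.3143
step 5: x_pred=-5.1252  r=9.3452  x^+=1.1641  v^+=-4.0288  a^+=-1.4631
step 6: x_pred=-3.8171  r=-1.9129  x^+=-5.1045  v^+=-5.7178  a^+=-2.0467
step 7: x_pred=-12.1578  r=18.0378  x^+=-0.0184  v^+=-6.2680  a^+=3.4567
step 8: x_pred=-4.6677  r=8.8777  x^+=1.3070  v^+=-1.8963  a^+=6.1653

resid = 8.8777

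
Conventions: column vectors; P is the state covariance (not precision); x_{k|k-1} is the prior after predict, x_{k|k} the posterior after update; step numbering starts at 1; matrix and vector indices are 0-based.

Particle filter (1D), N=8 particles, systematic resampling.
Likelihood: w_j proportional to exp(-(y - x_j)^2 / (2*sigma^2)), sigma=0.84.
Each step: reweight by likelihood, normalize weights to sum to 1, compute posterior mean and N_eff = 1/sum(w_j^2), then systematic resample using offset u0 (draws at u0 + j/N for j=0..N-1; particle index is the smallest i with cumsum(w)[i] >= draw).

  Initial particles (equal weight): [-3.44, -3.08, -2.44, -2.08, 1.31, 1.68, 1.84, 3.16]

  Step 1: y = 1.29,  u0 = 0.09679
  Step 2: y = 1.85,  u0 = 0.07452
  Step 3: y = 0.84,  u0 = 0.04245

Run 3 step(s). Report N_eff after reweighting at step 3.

step 1: w=[0.0000, 0.0000, 0.0000, 0.0001, 0.3585, 0.3219, 0.2894, 0.0301]  mean=1.6377  Neff=3.1567  idx=[4, 4, 4, 5, 5, 6, 6, 7]
step 2: w=[0.1215, 0.1215, 0.1215, 0.1463, 0.1463, 0.1493, 0.1493, 0.0443]  mean=1.6585  Neff=7.4823  idx=[0, 1, 2, 3, 4, 5, 6, 6]
step 3: w=[0.1627, 0.1627, 0.1627, 0.1154, 0.1154, 0.0937, 0.0937, 0.0937]  mean=1.5444  Neff=7.5533  idx=[0, 1, 1, 2, 3, 4, 5, 7]

N_eff = 7.5533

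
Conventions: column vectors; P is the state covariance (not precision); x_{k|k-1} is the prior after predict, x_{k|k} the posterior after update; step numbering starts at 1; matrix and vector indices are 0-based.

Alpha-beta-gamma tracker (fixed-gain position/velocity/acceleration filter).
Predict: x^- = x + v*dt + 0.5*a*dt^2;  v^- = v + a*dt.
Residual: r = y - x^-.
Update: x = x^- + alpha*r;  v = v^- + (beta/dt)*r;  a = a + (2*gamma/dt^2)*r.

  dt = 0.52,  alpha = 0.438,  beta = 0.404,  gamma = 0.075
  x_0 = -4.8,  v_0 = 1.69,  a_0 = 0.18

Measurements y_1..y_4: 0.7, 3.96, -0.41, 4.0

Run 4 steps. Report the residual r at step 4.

step 1: x_pred=-3.8969  r=4.5969  x^+=-1.8834  v^+=5.3550  a^+=2.7300
step 2: x_pred=1.2703  r=2.6897  x^+=2.4484  v^+=8.8643  a^+=4.2221
step 3: x_pred=7.6287  r=-8.0387  x^+=4.1077  v^+=4.8144  a^+=-0.2372
step 4: x_pred=6.5792  r=-2.5792  x^+=5.4495  v^+=2.6873  a^+=-1.6679

resid = -2.5792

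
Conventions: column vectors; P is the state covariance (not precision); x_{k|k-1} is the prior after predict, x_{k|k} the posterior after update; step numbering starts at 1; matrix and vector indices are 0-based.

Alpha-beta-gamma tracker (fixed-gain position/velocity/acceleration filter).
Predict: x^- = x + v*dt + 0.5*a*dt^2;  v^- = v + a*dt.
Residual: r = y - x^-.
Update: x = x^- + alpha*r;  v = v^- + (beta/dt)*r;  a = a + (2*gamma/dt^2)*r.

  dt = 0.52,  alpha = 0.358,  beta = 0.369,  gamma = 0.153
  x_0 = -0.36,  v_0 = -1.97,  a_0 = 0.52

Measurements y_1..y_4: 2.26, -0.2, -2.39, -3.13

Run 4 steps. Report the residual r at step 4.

step 1: x_pred=-1.3141  r=3.5741  x^+=-0.0346  v^+=0.8366  a^+=4.5647
step 2: x_pred=1.0176  r=-1.2176  x^+=0.5817  v^+=2.3462  a^+=3.1867
step 3: x_pred=2.2326  r=-4.6226  x^+=0.5777  v^+=0.7230  a^+=-2.0445
step 4: x_pred=0.6773  r=-3.8073  x^+=-0.6857  v^+=-3.0418  a^+=-6.3530

resid = -3.8073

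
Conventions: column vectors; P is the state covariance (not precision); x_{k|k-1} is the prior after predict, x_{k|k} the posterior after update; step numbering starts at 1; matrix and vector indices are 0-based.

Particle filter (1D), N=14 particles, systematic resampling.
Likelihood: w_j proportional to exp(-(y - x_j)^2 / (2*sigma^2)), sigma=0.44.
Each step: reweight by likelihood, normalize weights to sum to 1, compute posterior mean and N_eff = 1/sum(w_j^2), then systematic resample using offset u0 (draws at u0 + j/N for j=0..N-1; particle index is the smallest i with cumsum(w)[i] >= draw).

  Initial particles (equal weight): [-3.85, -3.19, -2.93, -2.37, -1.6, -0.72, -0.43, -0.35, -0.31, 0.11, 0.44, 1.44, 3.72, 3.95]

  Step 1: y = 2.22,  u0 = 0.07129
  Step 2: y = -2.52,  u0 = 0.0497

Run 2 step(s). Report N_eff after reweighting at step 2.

N_eff = 13.0000

step 1: w=[0.0000, 0.0000, 0.0000, 0.0000, 0.0000, 0.0000, 0.0000, 0.0000, 0.0000, 0.0000, 0.0013, 0.9824, 0.0142, 0.0021]  mean=1.4761  Neff=1.0359  idx=[11, 11, 11, 11, 11, 11, 11, 11, 11, 11, 11, 11, 11, 13]
step 2: w=[0.0769, 0.0769, 0.0769, 0.0769, 0.0769, 0.0769, 0.0769, 0.0769, 0.0769, 0.0769, 0.0769, 0.0769, 0.0769, 0.0000]  mean=1.4400  Neff=13.0000  idx=[0, 1, 2, 3, 4, 5, 6, 7, 8, 9, 9, 10, 11, 12]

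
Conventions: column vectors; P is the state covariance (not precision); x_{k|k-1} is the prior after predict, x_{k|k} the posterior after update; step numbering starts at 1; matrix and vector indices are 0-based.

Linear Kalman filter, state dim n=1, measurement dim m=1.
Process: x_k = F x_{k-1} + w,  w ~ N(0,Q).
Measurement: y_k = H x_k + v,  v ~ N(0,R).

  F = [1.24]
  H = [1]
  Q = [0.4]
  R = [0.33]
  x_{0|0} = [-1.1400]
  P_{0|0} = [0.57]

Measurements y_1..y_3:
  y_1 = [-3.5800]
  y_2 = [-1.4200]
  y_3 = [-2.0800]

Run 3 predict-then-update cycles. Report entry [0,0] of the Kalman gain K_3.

K[0,0] = 0.6971

step 1: x^-=[-1.4136]  P^-=[1.2764]  S=[1.6064]  K=[0.7946]  nu=[-2.1664]  x^+=[-3.1350]  P^+=[0.2622]
step 2: x^-=[-3.8874]  P^-=[0.8032]  S=[1.1332]  K=[0.7088]  nu=[2.4674]  x^+=[-2.1385]  P^+=[0.2339]
step 3: x^-=[-2.6518]  P^-=[0.7596]  S=[1.0896]  K=[0.6971]  nu=[0.5718]  x^+=[-2.2532]  P^+=[0.2301]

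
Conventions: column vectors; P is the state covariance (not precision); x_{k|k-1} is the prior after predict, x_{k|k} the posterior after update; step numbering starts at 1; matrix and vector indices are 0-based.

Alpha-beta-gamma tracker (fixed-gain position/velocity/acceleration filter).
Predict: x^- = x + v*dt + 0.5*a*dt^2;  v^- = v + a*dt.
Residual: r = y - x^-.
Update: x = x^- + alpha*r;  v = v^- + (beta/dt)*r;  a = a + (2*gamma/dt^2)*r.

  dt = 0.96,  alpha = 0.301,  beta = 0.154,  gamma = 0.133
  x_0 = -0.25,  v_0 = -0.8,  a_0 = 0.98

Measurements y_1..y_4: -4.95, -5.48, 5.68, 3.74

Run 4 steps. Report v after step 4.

v_post = 2.1518

step 1: x_pred=-0.5664  r=-4.3836  x^+=-1.8859  v^+=-0.5624  a^+=-0.2852
step 2: x_pred=-2.5572  r=-2.9228  x^+=-3.4370  v^+=-1.3051  a^+=-1.1288
step 3: x_pred=-5.2100  r=10.8900  x^+=-1.9321  v^+=-0.6418  a^+=2.0143
step 4: x_pred=-1.6201  r=5.3601  x^+=-0.0067  v^+=2.1518  a^+=3.5614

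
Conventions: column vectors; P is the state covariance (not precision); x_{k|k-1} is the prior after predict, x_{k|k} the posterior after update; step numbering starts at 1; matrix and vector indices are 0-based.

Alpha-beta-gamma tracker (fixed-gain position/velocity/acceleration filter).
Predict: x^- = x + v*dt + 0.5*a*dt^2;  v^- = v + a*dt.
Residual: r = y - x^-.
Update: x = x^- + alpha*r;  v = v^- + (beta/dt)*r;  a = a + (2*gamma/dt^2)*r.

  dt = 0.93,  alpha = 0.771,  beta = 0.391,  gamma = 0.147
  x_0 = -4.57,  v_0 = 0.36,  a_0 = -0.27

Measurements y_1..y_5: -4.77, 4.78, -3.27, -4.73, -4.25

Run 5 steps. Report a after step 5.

step 1: x_pred=-4.3520  r=-0.4180  x^+=-4.6743  v^+=-0.0669  a^+=-0.4121
step 2: x_pred=-4.9147  r=9.6947  x^+=2.5599  v^+=3.6258  a^+=2.8833
step 3: x_pred=7.1788  r=-10.4488  x^+=-0.8772  v^+=1.9143  a^+=-0.6685
step 4: x_pred=0.6140  r=-5.3440  x^+=-3.5062  v^+=-0.9541  a^+=-2.4850
step 5: x_pred=-5.4682  r=1.2182  x^+=-4.5290  v^+=-2.7530  a^+=-2.0709

a_post = -2.0709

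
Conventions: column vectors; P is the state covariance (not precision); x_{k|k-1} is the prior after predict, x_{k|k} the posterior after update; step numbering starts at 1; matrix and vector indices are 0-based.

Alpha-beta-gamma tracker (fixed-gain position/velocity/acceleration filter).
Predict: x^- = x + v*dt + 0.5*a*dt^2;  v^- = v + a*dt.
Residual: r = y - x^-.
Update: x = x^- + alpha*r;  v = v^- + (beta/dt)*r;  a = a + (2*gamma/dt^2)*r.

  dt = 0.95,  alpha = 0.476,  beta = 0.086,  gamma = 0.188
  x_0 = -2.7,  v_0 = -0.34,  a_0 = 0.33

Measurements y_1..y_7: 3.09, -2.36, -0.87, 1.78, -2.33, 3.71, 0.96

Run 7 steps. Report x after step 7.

step 1: x_pred=-2.8741  r=5.9641  x^+=-0.0352  v^+=0.5134  a^+=2.8148
step 2: x_pred=1.7227  r=-4.0827  x^+=-0.2207  v^+=2.8178  a^+=1.1138
step 3: x_pred=2.9589  r=-3.8289  x^+=1.1363  v^+=3.5293  a^+=-0.4814
step 4: x_pred=4.2720  r=-2.4920  x^+=3.0858  v^+=2.8464  a^+=-1.5196
step 5: x_pred=5.1042  r=-7.4342  x^+=1.5655  v^+=0.7298  a^+=-4.6168
step 6: x_pred=0.1755  r=3.5345  x^+=1.8579  v^+=-3.3362  a^+=-3.1443
step 7: x_pred=-2.7303  r=3.6903  x^+=-0.9737  v^+=-5.9892  a^+=-1.6068

x_post = -0.9737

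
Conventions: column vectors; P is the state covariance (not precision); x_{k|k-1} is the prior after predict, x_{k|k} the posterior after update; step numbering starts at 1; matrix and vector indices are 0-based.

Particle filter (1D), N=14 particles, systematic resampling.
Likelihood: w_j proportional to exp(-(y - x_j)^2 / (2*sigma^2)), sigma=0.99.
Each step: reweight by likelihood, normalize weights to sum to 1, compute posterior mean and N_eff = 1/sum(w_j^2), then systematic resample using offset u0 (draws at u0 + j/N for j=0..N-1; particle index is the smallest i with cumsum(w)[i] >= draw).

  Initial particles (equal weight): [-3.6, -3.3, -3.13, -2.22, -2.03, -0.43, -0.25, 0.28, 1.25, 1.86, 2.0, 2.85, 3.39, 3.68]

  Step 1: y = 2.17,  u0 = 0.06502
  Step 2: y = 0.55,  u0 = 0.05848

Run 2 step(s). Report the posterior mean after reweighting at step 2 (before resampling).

step 1: w=[0.0000, 0.0000, 0.0000, 0.0000, 0.0000, 0.0072, 0.0115, 0.0367, 0.1475, 0.2163, 0.2239, 0.1795, 0.1063, 0.0710]  mean=2.1720  Neff=5.9248  idx=[8, 8, 9, 9, 9, 10, 10, 10, 10, 11, 11, 12, 12, 13]
step 2: w=[0.1790, 0.1790, 0.0958, 0.0958, 0.0958, 0.0786, 0.0786, 0.0786, 0.0786, 0.0155, 0.0155, 0.0038, 0.0038, 0.0016]  mean=1.7306  Neff=8.5558  idx=[0, 0, 1, 1, 1, 2, 3, 4, 4, 5, 6, 7, 8, 10]

post_mean = 1.7306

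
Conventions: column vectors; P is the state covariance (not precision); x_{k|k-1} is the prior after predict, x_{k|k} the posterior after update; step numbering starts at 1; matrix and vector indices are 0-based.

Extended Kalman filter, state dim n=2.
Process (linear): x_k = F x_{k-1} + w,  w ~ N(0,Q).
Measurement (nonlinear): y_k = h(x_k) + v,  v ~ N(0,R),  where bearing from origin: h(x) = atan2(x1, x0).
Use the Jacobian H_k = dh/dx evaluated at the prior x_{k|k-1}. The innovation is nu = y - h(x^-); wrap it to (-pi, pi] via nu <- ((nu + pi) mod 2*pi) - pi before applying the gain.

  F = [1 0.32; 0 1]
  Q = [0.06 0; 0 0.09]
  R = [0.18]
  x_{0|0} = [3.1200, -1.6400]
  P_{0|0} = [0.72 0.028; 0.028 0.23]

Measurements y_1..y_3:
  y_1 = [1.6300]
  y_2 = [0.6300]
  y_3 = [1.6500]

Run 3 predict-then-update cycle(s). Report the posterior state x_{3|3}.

x_post = [4.6137, 0.5582]

step 1: x^-=[2.5952, -1.6400]  P^-=[0.8215 0.1016; 0.1016 0.3200]  H_jac=[0.1740 0.2754]  S=[0.2389]  K=[0.7155; 0.4429]  nu=[2.1936]  x^+=[4.1648, -0.6685]  P^+=[0.6992 0.0259; 0.0259 0.2731]
step 2: x^-=[3.9509, -0.6685]  P^-=[0.8037 0.1133; 0.1133 0.3631]  H_jac=[0.0416 0.2461]  S=[0.2057]  K=[0.2982; 0.4573]  nu=[0.7976]  x^+=[4.1887, -0.3037]  P^+=[0.7854 0.0853; 0.0853 0.3201]
step 3: x^-=[4.0915, -0.3037]  P^-=[0.9328 0.1877; 0.1877 0.4101]  H_jac=[0.0180 0.2431]  S=[0.2062]  K=[0.3029; 0.4999]  nu=[1.7241]  x^+=[4.6137, 0.5582]  P^+=[0.9138 0.1565; 0.1565 0.3586]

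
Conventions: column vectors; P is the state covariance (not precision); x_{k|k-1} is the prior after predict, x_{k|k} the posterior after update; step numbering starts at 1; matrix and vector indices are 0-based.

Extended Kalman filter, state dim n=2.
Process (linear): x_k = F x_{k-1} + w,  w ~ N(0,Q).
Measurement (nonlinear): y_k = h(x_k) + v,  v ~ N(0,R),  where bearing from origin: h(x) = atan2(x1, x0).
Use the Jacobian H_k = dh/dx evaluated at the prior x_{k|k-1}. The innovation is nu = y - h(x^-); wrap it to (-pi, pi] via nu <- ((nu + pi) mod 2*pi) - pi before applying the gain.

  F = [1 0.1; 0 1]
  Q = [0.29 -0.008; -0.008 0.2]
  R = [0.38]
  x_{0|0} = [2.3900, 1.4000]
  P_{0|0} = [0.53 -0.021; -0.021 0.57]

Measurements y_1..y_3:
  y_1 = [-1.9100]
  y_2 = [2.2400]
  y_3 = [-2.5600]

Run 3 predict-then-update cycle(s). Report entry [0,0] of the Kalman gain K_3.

K[0,0] = -0.2245

step 1: x^-=[2.5300, 1.4000]  P^-=[0.8215 0.0280; 0.0280 0.7700]  H_jac=[-0.1674 0.3026]  S=[0.4707]  K=[-0.2742; 0.4850]  nu=[-2.4154]  x^+=[3.1924, 0.2284]  P^+=[0.7861 0.0906; 0.0906 0.6593]
step 2: x^-=[3.2152, 0.2284]  P^-=[1.1008 0.1485; 0.1485 0.8593]  H_jac=[-0.0220 0.3095]  S=[0.4608]  K=[0.0472; 0.5700]  nu=[2.1691]  x^+=[3.3177, 1.4647]  P^+=[1.0998 0.1361; 0.1361 0.7096]
step 3: x^-=[3.4642, 1.4647]  P^-=[1.4241 0.1991; 0.1991 0.9096]  H_jac=[-0.1035 0.2449]  S=[0.4397]  K=[-0.2245; 0.4597]  nu=[-2.9600]  x^+=[4.1286, 0.1041]  P^+=[1.4020 0.2445; 0.2445 0.8166]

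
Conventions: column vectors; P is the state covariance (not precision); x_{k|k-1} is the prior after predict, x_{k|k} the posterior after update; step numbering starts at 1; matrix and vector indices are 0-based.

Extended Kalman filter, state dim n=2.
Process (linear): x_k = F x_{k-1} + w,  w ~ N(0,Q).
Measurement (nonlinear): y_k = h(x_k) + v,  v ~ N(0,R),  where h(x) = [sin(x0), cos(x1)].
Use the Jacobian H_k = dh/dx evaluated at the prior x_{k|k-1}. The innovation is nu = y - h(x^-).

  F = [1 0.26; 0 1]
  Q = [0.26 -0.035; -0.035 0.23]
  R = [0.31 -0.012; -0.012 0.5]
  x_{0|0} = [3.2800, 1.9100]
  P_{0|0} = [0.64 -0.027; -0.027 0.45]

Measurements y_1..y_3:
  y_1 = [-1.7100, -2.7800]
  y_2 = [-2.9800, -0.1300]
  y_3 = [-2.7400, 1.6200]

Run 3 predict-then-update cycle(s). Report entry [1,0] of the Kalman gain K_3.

K[1,0] = 0.0718

step 1: x^-=[3.7766, 1.9100]  P^-=[0.9164 0.0550; 0.0550 0.6800]  H_jac=[-0.8051 0.0000; 0.0000 -0.9430]  S=[0.9039 0.0298; 0.0298 1.1047]  K=[-0.8153 -0.0250; -0.0299 -0.5797]  nu=[-1.1168, -2.4473]  x^+=[4.7483, 3.3620]  P^+=[0.3136 0.0029; 0.0029 0.3070]
step 2: x^-=[5.6224, 3.3620]  P^-=[0.5958 0.0477; 0.0477 0.5370]  H_jac=[0.7895 0.0000; 0.0000 0.2186]  S=[0.6814 -0.0038; -0.0038 0.5257]  K=[0.6905 0.0248; 0.0565 0.2237]  nu=[-2.3663, 0.8458]  x^+=[4.0095, 3.4175]  P^+=[0.2707 0.0188; 0.0188 0.5086]
step 3: x^-=[4.8980, 3.4175]  P^-=[0.5749 0.1160; 0.1160 0.7386]  H_jac=[0.1846 0.0000; 0.0000 0.2725]  S=[0.3296 -0.0062; -0.0062 0.5548]  K=[0.3231 0.0606; 0.0718 0.3635]  nu=[-1.7572, 2.5822]  x^+=[4.4867, 4.2300]  P^+=[0.5387 0.0969; 0.0969 0.6639]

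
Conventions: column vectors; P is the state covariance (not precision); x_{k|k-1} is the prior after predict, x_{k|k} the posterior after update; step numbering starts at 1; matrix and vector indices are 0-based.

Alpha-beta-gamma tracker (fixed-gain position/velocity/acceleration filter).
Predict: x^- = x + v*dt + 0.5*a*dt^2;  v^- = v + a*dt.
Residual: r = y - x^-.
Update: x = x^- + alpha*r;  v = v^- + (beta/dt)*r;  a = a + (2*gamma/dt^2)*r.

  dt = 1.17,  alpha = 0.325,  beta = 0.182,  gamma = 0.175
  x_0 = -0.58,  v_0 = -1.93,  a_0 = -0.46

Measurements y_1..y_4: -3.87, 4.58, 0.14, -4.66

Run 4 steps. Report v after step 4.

step 1: x_pred=-3.1529  r=-0.7171  x^+=-3.3860  v^+=-2.5797  a^+=-0.6433
step 2: x_pred=-6.8446  r=11.4246  x^+=-3.1316  v^+=-1.5553  a^+=2.2777
step 3: x_pred=-3.3923  r=3.5323  x^+=-2.2443  v^+=1.6591  a^+=3.1809
step 4: x_pred=1.8740  r=-6.5340  x^+=-0.2496  v^+=4.3643  a^+=1.5102

v_post = 4.3643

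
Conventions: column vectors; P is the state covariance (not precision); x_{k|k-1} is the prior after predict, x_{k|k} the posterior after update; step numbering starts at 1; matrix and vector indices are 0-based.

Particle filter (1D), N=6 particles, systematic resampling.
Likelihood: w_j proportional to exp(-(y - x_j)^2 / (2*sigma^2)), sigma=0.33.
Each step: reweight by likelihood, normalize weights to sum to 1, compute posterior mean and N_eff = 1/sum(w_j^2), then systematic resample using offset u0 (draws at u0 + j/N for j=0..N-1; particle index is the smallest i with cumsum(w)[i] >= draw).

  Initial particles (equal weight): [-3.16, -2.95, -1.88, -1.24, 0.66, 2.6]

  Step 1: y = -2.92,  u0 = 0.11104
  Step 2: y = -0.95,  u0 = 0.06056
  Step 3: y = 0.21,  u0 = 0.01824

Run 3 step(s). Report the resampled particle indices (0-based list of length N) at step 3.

step 1: w=[0.4336, 0.5625, 0.0039, 0.0000, 0.0000, 0.0000]  mean=-3.0368  Neff=1.9826  idx=[0, 0, 1, 1, 1, 1]
step 2: w=[0.0043, 0.0043, 0.2479, 0.2479, 0.2479, 0.2479]  mean=-2.9518  Neff=4.0687  idx=[2, 2, 3, 4, 4, 5]
step 3: w=[0.1667, 0.1667, 0.1667, 0.1667, 0.1667, 0.1667]  mean=-2.9500  Neff=6.0000  idx=[0, 1, 2, 3, 4, 5]

resampled_idx = [0, 1, 2, 3, 4, 5]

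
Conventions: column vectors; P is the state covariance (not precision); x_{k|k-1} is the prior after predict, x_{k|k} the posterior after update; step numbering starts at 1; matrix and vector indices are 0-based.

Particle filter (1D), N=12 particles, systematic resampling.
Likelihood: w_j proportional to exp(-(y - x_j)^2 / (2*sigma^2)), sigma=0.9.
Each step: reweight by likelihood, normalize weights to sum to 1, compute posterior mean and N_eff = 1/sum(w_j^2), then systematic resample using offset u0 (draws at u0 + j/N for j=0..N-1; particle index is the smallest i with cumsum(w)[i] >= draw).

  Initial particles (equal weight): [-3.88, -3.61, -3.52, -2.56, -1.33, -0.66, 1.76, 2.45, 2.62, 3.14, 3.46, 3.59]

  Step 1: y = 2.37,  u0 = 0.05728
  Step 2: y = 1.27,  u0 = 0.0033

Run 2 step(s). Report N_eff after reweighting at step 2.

step 1: w=[0.0000, 0.0000, 0.0000, 0.0000, 0.0000, 0.0008, 0.1836, 0.2301, 0.2222, 0.1602, 0.1109, 0.0922]  mean=2.6861  Neff=5.4801  idx=[6, 6, 7, 7, 7, 8, 8, 9, 9, 10, 10, 11]
step 2: w=[0.2148, 0.2148, 0.1055, 0.1055, 0.1055, 0.0809, 0.0809, 0.0288, 0.0288, 0.0129, 0.0129, 0.0090]  mean=2.2571  Neff=7.1035  idx=[0, 0, 0, 1, 1, 1, 2, 3, 4, 5, 6, 7]

N_eff = 7.1035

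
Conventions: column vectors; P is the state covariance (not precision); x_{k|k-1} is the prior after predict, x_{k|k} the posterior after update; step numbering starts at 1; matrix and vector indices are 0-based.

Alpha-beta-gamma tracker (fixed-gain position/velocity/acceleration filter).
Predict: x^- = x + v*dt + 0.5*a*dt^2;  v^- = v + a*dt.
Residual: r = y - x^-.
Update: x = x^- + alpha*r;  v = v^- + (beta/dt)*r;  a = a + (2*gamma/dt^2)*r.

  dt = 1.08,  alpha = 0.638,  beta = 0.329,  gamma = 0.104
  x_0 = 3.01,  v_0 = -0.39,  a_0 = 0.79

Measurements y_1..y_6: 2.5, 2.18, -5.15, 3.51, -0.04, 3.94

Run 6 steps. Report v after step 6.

v_post = 1.1932

step 1: x_pred=3.0495  r=-0.5495  x^+=2.6989  v^+=0.2958  a^+=0.6920
step 2: x_pred=3.4220  r=-1.2420  x^+=2.6296  v^+=0.6648  a^+=0.4705
step 3: x_pred=3.6220  r=-8.7720  x^+=-1.9745  v^+=-1.4992  a^+=-1.0938
step 4: x_pred=-4.2316  r=7.7416  x^+=0.7076  v^+=-0.3222  a^+=0.2868
step 5: x_pred=0.5269  r=-0.5669  x^+=0.1652  v^+=-0.1851  a^+=0.1857
step 6: x_pred=0.0736  r=3.8664  x^+=2.5403  v^+=1.1932  a^+=0.8752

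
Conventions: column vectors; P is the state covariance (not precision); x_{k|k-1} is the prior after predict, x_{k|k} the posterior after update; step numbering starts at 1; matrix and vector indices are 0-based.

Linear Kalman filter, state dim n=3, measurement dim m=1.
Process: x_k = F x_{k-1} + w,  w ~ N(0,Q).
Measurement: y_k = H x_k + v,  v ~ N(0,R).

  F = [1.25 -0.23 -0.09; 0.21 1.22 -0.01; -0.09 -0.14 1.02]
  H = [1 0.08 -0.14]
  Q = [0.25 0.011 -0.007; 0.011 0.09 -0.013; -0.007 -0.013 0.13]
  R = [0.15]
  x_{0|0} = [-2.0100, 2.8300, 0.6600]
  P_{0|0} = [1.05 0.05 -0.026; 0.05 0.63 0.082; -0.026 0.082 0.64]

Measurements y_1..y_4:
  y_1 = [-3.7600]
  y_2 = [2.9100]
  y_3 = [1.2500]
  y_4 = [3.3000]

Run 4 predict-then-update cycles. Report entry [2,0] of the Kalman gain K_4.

K[2,0] = 0.1049

step 1: x^-=[-3.2228, 3.0239, 0.4579]  P^-=[1.9096 0.1763 -0.2229; 0.1763 1.0978 -0.0574; -0.2229 -0.0574 0.7993]  S=[2.1742]  K=[0.8991; 0.1252; -0.1561]  nu=[-0.7150]  x^+=[-3.8657, 2.9344, 0.5695]  P^+=[0.1519 -0.0684 0.0823; -0.0684 1.0637 -0.0149; 0.0823 -0.0149 0.7464]
step 2: x^-=[-5.5583, 2.7625, 0.5180]  P^-=[0.5698 -0.3490 0.0611; -0.3490 1.6450 -0.1965; 0.0611 -0.1965 0.9160]  S=[0.6798]  K=[0.7846; -0.2793; -0.1219]  nu=[8.3198]  x^+=[0.9695, 0.4390, -0.4965]  P^+=[0.1513 -0.2000 0.1261; -0.2000 1.5920 -0.2197; 0.1261 -0.2197 0.9059]
step 3: x^-=[1.1556, 0.7441, -0.6551]  P^-=[0.6556 -0.6709 0.1855; -0.6709 2.3686 -0.5157; 0.1855 -0.5157 1.1395]  S=[0.6953]  K=[0.8283; -0.5885; -0.0220]  nu=[-0.0568]  x^+=[1.1085, 0.7775, -0.6539]  P^+=[0.1785 -0.3320 0.1982; -0.3320 2.1278 -0.5247; 0.1982 -0.5247 1.1391]
step 4: x^-=[1.2657, 1.1879, -0.8756]  P^-=[0.7753 -0.9782 0.3588; -0.9782 3.1069 -0.9563; 0.3588 -0.9563 1.4634]  S=[0.7383]  K=[0.8761; -0.8069; 0.1049]  nu=[1.8167]  x^+=[2.8572, -0.2780, -0.6850]  P^+=[0.2086 -0.4563 0.2910; -0.4563 2.6262 -0.8938; 0.2910 -0.8938 1.4553]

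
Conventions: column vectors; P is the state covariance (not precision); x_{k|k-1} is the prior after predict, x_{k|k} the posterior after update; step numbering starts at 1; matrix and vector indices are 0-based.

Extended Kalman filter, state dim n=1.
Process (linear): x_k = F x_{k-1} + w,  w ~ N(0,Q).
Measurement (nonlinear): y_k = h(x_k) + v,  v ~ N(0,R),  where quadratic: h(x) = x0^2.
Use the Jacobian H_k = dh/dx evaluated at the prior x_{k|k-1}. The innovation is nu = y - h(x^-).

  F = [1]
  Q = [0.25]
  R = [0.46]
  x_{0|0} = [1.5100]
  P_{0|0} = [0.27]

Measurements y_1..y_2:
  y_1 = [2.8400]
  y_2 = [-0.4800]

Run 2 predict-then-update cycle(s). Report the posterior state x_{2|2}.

x_post = [0.8156]

step 1: x^-=[1.5100]  P^-=[0.5200]  H_jac=[3.0200]  S=[5.2026]  K=[0.3018]  nu=[0.5599]  x^+=[1.6790]  P^+=[0.0460]
step 2: x^-=[1.6790]  P^-=[0.2960]  H_jac=[3.3580]  S=[3.7975]  K=[0.2617]  nu=[-3.2991]  x^+=[0.8156]  P^+=[0.0359]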